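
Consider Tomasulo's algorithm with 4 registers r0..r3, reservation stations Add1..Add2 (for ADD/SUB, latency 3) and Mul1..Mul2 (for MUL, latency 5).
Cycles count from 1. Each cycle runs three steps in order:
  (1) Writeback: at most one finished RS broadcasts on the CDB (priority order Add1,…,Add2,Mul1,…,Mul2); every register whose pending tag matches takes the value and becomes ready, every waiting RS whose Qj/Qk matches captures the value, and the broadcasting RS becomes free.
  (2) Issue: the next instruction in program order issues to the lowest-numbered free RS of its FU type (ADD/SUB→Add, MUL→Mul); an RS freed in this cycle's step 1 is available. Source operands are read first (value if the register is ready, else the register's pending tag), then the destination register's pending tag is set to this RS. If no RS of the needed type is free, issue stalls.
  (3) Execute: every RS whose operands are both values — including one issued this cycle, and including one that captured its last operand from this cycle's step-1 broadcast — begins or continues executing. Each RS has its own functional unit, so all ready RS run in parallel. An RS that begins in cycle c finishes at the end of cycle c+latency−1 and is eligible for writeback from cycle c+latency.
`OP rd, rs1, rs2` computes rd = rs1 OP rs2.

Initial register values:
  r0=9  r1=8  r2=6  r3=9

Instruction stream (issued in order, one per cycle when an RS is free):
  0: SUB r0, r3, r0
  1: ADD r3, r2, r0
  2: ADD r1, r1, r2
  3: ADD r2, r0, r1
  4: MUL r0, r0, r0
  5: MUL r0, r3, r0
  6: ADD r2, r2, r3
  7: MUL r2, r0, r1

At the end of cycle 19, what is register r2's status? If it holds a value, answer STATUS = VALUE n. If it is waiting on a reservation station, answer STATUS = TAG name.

cycle 1: issue SUB r0<-Add1 // r0:Add1,r1:8,r2:6,r3:9
cycle 2: issue ADD r3<-Add2 // r0:Add1,r1:8,r2:6,r3:Add2
cycle 3: stall // r0:Add1,r1:8,r2:6,r3:Add2
cycle 4: CDB Add1=0; issue ADD r1<-Add1 // r0:0,r1:Add1,r2:6,r3:Add2
cycle 5: stall // r0:0,r1:Add1,r2:6,r3:Add2
cycle 6: stall // r0:0,r1:Add1,r2:6,r3:Add2
cycle 7: CDB Add1=14; issue ADD r2<-Add1 // r0:0,r1:14,r2:Add1,r3:Add2
cycle 8: CDB Add2=6; issue MUL r0<-Mul1 // r0:Mul1,r1:14,r2:Add1,r3:6
cycle 9: issue MUL r0<-Mul2 // r0:Mul2,r1:14,r2:Add1,r3:6
cycle 10: CDB Add1=14; issue ADD r2<-Add1 // r0:Mul2,r1:14,r2:Add1,r3:6
cycle 11: stall // r0:Mul2,r1:14,r2:Add1,r3:6
cycle 12: stall // r0:Mul2,r1:14,r2:Add1,r3:6
cycle 13: CDB Add1=20; stall // r0:Mul2,r1:14,r2:20,r3:6
cycle 14: CDB Mul1=0; issue MUL r2<-Mul1 // r0:Mul2,r1:14,r2:Mul1,r3:6
cycle 15: - // r0:Mul2,r1:14,r2:Mul1,r3:6
cycle 16: - // r0:Mul2,r1:14,r2:Mul1,r3:6
cycle 17: - // r0:Mul2,r1:14,r2:Mul1,r3:6
cycle 18: - // r0:Mul2,r1:14,r2:Mul1,r3:6
cycle 19: CDB Mul2=0 // r0:0,r1:14,r2:Mul1,r3:6

STATUS = TAG Mul1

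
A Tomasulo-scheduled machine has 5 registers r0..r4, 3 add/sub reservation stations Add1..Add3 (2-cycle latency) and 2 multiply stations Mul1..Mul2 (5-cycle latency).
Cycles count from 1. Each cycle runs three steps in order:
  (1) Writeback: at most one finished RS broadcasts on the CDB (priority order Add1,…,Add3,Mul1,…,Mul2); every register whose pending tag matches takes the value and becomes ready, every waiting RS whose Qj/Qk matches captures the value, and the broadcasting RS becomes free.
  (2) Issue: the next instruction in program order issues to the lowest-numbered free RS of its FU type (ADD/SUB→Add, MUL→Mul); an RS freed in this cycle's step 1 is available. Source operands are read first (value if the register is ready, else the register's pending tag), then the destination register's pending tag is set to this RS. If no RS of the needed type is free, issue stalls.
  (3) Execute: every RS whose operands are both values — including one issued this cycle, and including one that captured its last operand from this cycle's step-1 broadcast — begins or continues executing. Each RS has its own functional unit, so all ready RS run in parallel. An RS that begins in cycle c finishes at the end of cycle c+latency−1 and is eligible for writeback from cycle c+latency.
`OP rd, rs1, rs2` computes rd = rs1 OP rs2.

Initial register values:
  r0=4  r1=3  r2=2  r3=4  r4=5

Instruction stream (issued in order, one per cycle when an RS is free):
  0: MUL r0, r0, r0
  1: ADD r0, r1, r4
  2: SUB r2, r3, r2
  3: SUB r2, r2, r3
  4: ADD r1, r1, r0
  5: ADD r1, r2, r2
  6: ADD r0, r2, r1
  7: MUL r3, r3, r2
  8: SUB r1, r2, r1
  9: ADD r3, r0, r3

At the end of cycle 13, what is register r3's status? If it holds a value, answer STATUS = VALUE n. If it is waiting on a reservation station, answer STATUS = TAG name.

cycle 1: issue MUL r0<-Mul1 // r0:Mul1,r1:3,r2:2,r3:4,r4:5
cycle 2: issue ADD r0<-Add1 // r0:Add1,r1:3,r2:2,r3:4,r4:5
cycle 3: issue SUB r2<-Add2 // r0:Add1,r1:3,r2:Add2,r3:4,r4:5
cycle 4: CDB Add1=8; issue SUB r2<-Add1 // r0:8,r1:3,r2:Add1,r3:4,r4:5
cycle 5: CDB Add2=2; issue ADD r1<-Add2 // r0:8,r1:Add2,r2:Add1,r3:4,r4:5
cycle 6: CDB Mul1=16; issue ADD r1<-Add3 // r0:8,r1:Add3,r2:Add1,r3:4,r4:5
cycle 7: CDB Add1=-2; issue ADD r0<-Add1 // r0:Add1,r1:Add3,r2:-2,r3:4,r4:5
cycle 8: CDB Add2=11; issue MUL r3<-Mul1 // r0:Add1,r1:Add3,r2:-2,r3:Mul1,r4:5
cycle 9: CDB Add3=-4; issue SUB r1<-Add2 // r0:Add1,r1:Add2,r2:-2,r3:Mul1,r4:5
cycle 10: issue ADD r3<-Add3 // r0:Add1,r1:Add2,r2:-2,r3:Add3,r4:5
cycle 11: CDB Add1=-6 // r0:-6,r1:Add2,r2:-2,r3:Add3,r4:5
cycle 12: CDB Add2=2 // r0:-6,r1:2,r2:-2,r3:Add3,r4:5
cycle 13: CDB Mul1=-8 // r0:-6,r1:2,r2:-2,r3:Add3,r4:5

STATUS = TAG Add3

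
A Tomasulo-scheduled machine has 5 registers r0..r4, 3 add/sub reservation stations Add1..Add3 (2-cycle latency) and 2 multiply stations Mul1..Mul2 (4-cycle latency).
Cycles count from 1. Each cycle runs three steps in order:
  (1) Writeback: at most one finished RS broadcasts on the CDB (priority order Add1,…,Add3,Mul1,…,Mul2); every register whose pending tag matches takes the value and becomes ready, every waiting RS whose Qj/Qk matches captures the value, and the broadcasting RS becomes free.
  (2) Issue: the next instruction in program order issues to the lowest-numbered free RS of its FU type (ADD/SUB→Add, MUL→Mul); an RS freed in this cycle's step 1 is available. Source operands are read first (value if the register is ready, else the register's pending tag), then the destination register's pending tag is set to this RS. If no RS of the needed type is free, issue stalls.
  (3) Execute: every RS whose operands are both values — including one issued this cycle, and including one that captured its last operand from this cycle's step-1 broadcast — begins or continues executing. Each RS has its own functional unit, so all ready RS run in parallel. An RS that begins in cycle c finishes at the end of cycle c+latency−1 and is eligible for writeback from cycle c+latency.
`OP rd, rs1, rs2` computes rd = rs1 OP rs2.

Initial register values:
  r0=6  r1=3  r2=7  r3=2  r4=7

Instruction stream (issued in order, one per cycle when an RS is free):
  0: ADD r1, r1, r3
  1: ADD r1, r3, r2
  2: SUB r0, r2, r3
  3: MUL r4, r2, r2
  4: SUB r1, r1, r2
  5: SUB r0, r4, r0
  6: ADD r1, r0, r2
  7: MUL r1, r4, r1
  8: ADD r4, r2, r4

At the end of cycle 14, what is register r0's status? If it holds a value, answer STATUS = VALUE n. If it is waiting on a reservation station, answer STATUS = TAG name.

cycle 1: issue ADD r1<-Add1 // r0:6,r1:Add1,r2:7,r3:2,r4:7
cycle 2: issue ADD r1<-Add2 // r0:6,r1:Add2,r2:7,r3:2,r4:7
cycle 3: CDB Add1=5; issue SUB r0<-Add1 // r0:Add1,r1:Add2,r2:7,r3:2,r4:7
cycle 4: CDB Add2=9; issue MUL r4<-Mul1 // r0:Add1,r1:9,r2:7,r3:2,r4:Mul1
cycle 5: CDB Add1=5; issue SUB r1<-Add1 // r0:5,r1:Add1,r2:7,r3:2,r4:Mul1
cycle 6: issue SUB r0<-Add2 // r0:Add2,r1:Add1,r2:7,r3:2,r4:Mul1
cycle 7: CDB Add1=2; issue ADD r1<-Add1 // r0:Add2,r1:Add1,r2:7,r3:2,r4:Mul1
cycle 8: CDB Mul1=49; issue MUL r1<-Mul1 // r0:Add2,r1:Mul1,r2:7,r3:2,r4:49
cycle 9: issue ADD r4<-Add3 // r0:Add2,r1:Mul1,r2:7,r3:2,r4:Add3
cycle 10: CDB Add2=44 // r0:44,r1:Mul1,r2:7,r3:2,r4:Add3
cycle 11: CDB Add3=56 // r0:44,r1:Mul1,r2:7,r3:2,r4:56
cycle 12: CDB Add1=51 // r0:44,r1:Mul1,r2:7,r3:2,r4:56
cycle 13: - // r0:44,r1:Mul1,r2:7,r3:2,r4:56
cycle 14: - // r0:44,r1:Mul1,r2:7,r3:2,r4:56

STATUS = VALUE 44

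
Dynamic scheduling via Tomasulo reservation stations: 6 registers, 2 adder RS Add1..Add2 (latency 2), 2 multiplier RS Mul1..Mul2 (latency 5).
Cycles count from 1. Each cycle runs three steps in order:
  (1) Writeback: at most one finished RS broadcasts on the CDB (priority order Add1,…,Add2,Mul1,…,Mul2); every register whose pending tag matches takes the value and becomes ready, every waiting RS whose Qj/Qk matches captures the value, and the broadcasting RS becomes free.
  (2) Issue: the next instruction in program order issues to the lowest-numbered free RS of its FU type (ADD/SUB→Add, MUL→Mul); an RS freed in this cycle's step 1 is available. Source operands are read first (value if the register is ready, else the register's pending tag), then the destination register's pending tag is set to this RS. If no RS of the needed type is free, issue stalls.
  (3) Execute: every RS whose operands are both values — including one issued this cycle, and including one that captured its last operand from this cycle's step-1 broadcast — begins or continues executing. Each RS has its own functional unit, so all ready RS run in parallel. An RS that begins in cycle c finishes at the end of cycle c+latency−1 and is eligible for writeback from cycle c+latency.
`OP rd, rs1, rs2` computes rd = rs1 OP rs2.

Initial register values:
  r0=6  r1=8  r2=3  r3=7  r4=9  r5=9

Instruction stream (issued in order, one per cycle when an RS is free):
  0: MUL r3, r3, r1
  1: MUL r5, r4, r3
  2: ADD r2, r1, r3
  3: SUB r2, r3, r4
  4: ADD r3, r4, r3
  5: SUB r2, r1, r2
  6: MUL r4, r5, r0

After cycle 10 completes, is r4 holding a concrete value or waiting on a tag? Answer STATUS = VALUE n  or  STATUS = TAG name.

STATUS = TAG Mul1

  c1: issue MUL r3<-Mul1  regs: r0:6,r1:8,r2:3,r3:Mul1,r4:9,r5:9
  c2: issue MUL r5<-Mul2  regs: r0:6,r1:8,r2:3,r3:Mul1,r4:9,r5:Mul2
  c3: issue ADD r2<-Add1  regs: r0:6,r1:8,r2:Add1,r3:Mul1,r4:9,r5:Mul2
  c4: issue SUB r2<-Add2  regs: r0:6,r1:8,r2:Add2,r3:Mul1,r4:9,r5:Mul2
  c5: stall  regs: r0:6,r1:8,r2:Add2,r3:Mul1,r4:9,r5:Mul2
  c6: CDB Mul1=56; stall  regs: r0:6,r1:8,r2:Add2,r3:56,r4:9,r5:Mul2
  c7: stall  regs: r0:6,r1:8,r2:Add2,r3:56,r4:9,r5:Mul2
  c8: CDB Add1=64; issue ADD r3<-Add1  regs: r0:6,r1:8,r2:Add2,r3:Add1,r4:9,r5:Mul2
  c9: CDB Add2=47; issue SUB r2<-Add2  regs: r0:6,r1:8,r2:Add2,r3:Add1,r4:9,r5:Mul2
  c10: CDB Add1=65; issue MUL r4<-Mul1  regs: r0:6,r1:8,r2:Add2,r3:65,r4:Mul1,r5:Mul2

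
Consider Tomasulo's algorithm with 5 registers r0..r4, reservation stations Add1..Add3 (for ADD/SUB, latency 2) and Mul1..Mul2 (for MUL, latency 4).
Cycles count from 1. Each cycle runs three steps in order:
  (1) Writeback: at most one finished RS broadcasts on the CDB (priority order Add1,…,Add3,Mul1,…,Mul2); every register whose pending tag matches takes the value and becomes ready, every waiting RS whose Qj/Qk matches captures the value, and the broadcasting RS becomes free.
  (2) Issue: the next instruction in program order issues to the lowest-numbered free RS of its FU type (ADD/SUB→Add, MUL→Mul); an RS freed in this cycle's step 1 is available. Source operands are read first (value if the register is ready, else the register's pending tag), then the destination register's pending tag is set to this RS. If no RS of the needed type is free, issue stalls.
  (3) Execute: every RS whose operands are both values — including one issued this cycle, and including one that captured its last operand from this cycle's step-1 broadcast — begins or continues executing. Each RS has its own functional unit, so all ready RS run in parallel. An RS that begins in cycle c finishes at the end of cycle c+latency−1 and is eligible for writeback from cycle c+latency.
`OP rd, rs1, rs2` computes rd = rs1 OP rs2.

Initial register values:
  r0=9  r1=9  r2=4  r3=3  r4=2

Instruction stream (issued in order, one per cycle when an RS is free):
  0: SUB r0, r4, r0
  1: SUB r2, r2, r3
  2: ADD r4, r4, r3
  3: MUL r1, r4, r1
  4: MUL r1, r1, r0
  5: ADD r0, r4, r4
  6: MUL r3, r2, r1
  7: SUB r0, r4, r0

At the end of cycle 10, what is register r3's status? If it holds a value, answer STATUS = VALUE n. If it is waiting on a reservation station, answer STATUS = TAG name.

STATUS = TAG Mul1

c1: issue SUB r0<-Add1 | r0:Add1,r1:9,r2:4,r3:3,r4:2
c2: issue SUB r2<-Add2 | r0:Add1,r1:9,r2:Add2,r3:3,r4:2
c3: CDB Add1=-7; issue ADD r4<-Add1 | r0:-7,r1:9,r2:Add2,r3:3,r4:Add1
c4: CDB Add2=1; issue MUL r1<-Mul1 | r0:-7,r1:Mul1,r2:1,r3:3,r4:Add1
c5: CDB Add1=5; issue MUL r1<-Mul2 | r0:-7,r1:Mul2,r2:1,r3:3,r4:5
c6: issue ADD r0<-Add1 | r0:Add1,r1:Mul2,r2:1,r3:3,r4:5
c7: stall | r0:Add1,r1:Mul2,r2:1,r3:3,r4:5
c8: CDB Add1=10; stall | r0:10,r1:Mul2,r2:1,r3:3,r4:5
c9: CDB Mul1=45; issue MUL r3<-Mul1 | r0:10,r1:Mul2,r2:1,r3:Mul1,r4:5
c10: issue SUB r0<-Add1 | r0:Add1,r1:Mul2,r2:1,r3:Mul1,r4:5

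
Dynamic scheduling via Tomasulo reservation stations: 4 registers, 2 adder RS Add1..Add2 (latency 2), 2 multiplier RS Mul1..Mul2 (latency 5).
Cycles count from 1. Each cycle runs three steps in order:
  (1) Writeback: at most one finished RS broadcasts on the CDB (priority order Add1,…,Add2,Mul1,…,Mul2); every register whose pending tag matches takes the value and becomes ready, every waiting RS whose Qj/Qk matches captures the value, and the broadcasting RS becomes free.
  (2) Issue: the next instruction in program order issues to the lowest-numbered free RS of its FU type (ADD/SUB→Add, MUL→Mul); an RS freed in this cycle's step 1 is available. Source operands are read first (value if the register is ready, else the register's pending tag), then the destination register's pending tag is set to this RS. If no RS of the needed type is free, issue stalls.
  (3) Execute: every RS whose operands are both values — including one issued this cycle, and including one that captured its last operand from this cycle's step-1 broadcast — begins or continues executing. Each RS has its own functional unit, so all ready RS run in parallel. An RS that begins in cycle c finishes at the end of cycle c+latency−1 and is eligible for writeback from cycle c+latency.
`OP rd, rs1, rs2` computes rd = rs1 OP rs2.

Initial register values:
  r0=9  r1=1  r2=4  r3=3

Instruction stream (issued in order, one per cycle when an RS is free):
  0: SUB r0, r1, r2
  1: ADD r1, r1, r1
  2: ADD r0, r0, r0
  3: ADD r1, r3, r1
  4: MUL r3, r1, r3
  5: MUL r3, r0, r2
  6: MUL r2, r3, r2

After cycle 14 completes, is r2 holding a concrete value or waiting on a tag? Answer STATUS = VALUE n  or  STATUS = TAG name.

c1: issue SUB r0<-Add1 | r0:Add1,r1:1,r2:4,r3:3
c2: issue ADD r1<-Add2 | r0:Add1,r1:Add2,r2:4,r3:3
c3: CDB Add1=-3; issue ADD r0<-Add1 | r0:Add1,r1:Add2,r2:4,r3:3
c4: CDB Add2=2; issue ADD r1<-Add2 | r0:Add1,r1:Add2,r2:4,r3:3
c5: CDB Add1=-6; issue MUL r3<-Mul1 | r0:-6,r1:Add2,r2:4,r3:Mul1
c6: CDB Add2=5; issue MUL r3<-Mul2 | r0:-6,r1:5,r2:4,r3:Mul2
c7: stall | r0:-6,r1:5,r2:4,r3:Mul2
c8: stall | r0:-6,r1:5,r2:4,r3:Mul2
c9: stall | r0:-6,r1:5,r2:4,r3:Mul2
c10: stall | r0:-6,r1:5,r2:4,r3:Mul2
c11: CDB Mul1=15; issue MUL r2<-Mul1 | r0:-6,r1:5,r2:Mul1,r3:Mul2
c12: CDB Mul2=-24 | r0:-6,r1:5,r2:Mul1,r3:-24
c13: - | r0:-6,r1:5,r2:Mul1,r3:-24
c14: - | r0:-6,r1:5,r2:Mul1,r3:-24

STATUS = TAG Mul1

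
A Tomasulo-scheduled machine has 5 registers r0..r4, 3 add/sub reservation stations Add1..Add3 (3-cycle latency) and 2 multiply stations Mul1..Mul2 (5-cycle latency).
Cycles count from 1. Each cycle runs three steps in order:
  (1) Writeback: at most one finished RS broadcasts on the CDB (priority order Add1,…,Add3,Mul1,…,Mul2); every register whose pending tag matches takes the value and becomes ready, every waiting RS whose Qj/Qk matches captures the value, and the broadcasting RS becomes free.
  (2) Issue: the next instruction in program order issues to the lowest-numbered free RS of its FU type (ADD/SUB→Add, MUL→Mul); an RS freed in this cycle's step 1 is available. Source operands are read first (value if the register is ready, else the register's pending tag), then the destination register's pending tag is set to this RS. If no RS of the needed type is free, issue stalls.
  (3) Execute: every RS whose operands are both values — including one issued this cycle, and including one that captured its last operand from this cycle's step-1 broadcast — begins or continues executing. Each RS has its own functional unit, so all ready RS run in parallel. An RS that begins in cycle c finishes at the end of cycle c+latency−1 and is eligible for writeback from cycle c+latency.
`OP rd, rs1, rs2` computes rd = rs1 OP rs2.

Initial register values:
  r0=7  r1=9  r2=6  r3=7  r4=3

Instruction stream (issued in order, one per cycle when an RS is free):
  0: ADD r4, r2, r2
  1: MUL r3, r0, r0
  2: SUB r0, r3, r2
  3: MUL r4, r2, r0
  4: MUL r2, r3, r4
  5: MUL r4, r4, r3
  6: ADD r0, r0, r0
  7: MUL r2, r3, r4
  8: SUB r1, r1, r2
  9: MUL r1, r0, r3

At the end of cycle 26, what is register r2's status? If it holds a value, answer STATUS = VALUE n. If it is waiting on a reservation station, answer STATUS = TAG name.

STATUS = VALUE 619458

  c1: issue ADD r4<-Add1  regs: r0:7,r1:9,r2:6,r3:7,r4:Add1
  c2: issue MUL r3<-Mul1  regs: r0:7,r1:9,r2:6,r3:Mul1,r4:Add1
  c3: issue SUB r0<-Add2  regs: r0:Add2,r1:9,r2:6,r3:Mul1,r4:Add1
  c4: CDB Add1=12; issue MUL r4<-Mul2  regs: r0:Add2,r1:9,r2:6,r3:Mul1,r4:Mul2
  c5: stall  regs: r0:Add2,r1:9,r2:6,r3:Mul1,r4:Mul2
  c6: stall  regs: r0:Add2,r1:9,r2:6,r3:Mul1,r4:Mul2
  c7: CDB Mul1=49; issue MUL r2<-Mul1  regs: r0:Add2,r1:9,r2:Mul1,r3:49,r4:Mul2
  c8: stall  regs: r0:Add2,r1:9,r2:Mul1,r3:49,r4:Mul2
  c9: stall  regs: r0:Add2,r1:9,r2:Mul1,r3:49,r4:Mul2
  c10: CDB Add2=43; stall  regs: r0:43,r1:9,r2:Mul1,r3:49,r4:Mul2
  c11: stall  regs: r0:43,r1:9,r2:Mul1,r3:49,r4:Mul2
  c12: stall  regs: r0:43,r1:9,r2:Mul1,r3:49,r4:Mul2
  c13: stall  regs: r0:43,r1:9,r2:Mul1,r3:49,r4:Mul2
  c14: stall  regs: r0:43,r1:9,r2:Mul1,r3:49,r4:Mul2
  c15: CDB Mul2=258; issue MUL r4<-Mul2  regs: r0:43,r1:9,r2:Mul1,r3:49,r4:Mul2
  c16: issue ADD r0<-Add1  regs: r0:Add1,r1:9,r2:Mul1,r3:49,r4:Mul2
  c17: stall  regs: r0:Add1,r1:9,r2:Mul1,r3:49,r4:Mul2
  c18: stall  regs: r0:Add1,r1:9,r2:Mul1,r3:49,r4:Mul2
  c19: CDB Add1=86; stall  regs: r0:86,r1:9,r2:Mul1,r3:49,r4:Mul2
  c20: CDB Mul1=12642; issue MUL r2<-Mul1  regs: r0:86,r1:9,r2:Mul1,r3:49,r4:Mul2
  c21: CDB Mul2=12642; issue SUB r1<-Add1  regs: r0:86,r1:Add1,r2:Mul1,r3:49,r4:12642
  c22: issue MUL r1<-Mul2  regs: r0:86,r1:Mul2,r2:Mul1,r3:49,r4:12642
  c23: -  regs: r0:86,r1:Mul2,r2:Mul1,r3:49,r4:12642
  c24: -  regs: r0:86,r1:Mul2,r2:Mul1,r3:49,r4:12642
  c25: -  regs: r0:86,r1:Mul2,r2:Mul1,r3:49,r4:12642
  c26: CDB Mul1=619458  regs: r0:86,r1:Mul2,r2:619458,r3:49,r4:12642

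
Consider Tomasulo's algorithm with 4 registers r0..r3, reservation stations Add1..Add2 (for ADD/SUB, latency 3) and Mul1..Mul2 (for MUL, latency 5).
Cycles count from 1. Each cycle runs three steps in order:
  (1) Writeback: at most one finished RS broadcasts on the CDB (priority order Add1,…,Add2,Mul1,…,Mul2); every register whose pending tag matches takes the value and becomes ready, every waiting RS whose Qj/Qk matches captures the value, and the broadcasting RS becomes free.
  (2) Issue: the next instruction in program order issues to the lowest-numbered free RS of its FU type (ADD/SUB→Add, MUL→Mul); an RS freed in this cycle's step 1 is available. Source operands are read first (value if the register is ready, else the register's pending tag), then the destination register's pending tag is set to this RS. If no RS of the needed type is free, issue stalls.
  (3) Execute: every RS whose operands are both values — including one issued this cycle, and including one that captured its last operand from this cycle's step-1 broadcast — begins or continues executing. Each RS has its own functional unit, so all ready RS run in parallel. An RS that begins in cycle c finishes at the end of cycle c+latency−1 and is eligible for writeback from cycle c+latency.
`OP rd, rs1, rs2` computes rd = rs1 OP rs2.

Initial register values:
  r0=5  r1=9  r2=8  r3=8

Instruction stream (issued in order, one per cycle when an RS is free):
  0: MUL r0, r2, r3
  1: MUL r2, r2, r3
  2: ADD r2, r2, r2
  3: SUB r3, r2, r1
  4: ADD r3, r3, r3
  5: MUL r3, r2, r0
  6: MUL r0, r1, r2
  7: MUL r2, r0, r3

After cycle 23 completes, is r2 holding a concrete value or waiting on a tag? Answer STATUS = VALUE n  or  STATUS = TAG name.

STATUS = VALUE 9437184

c1: issue MUL r0<-Mul1 | r0:Mul1,r1:9,r2:8,r3:8
c2: issue MUL r2<-Mul2 | r0:Mul1,r1:9,r2:Mul2,r3:8
c3: issue ADD r2<-Add1 | r0:Mul1,r1:9,r2:Add1,r3:8
c4: issue SUB r3<-Add2 | r0:Mul1,r1:9,r2:Add1,r3:Add2
c5: stall | r0:Mul1,r1:9,r2:Add1,r3:Add2
c6: CDB Mul1=64; stall | r0:64,r1:9,r2:Add1,r3:Add2
c7: CDB Mul2=64; stall | r0:64,r1:9,r2:Add1,r3:Add2
c8: stall | r0:64,r1:9,r2:Add1,r3:Add2
c9: stall | r0:64,r1:9,r2:Add1,r3:Add2
c10: CDB Add1=128; issue ADD r3<-Add1 | r0:64,r1:9,r2:128,r3:Add1
c11: issue MUL r3<-Mul1 | r0:64,r1:9,r2:128,r3:Mul1
c12: issue MUL r0<-Mul2 | r0:Mul2,r1:9,r2:128,r3:Mul1
c13: CDB Add2=119; stall | r0:Mul2,r1:9,r2:128,r3:Mul1
c14: stall | r0:Mul2,r1:9,r2:128,r3:Mul1
c15: stall | r0:Mul2,r1:9,r2:128,r3:Mul1
c16: CDB Add1=238; stall | r0:Mul2,r1:9,r2:128,r3:Mul1
c17: CDB Mul1=8192; issue MUL r2<-Mul1 | r0:Mul2,r1:9,r2:Mul1,r3:8192
c18: CDB Mul2=1152 | r0:1152,r1:9,r2:Mul1,r3:8192
c19: - | r0:1152,r1:9,r2:Mul1,r3:8192
c20: - | r0:1152,r1:9,r2:Mul1,r3:8192
c21: - | r0:1152,r1:9,r2:Mul1,r3:8192
c22: - | r0:1152,r1:9,r2:Mul1,r3:8192
c23: CDB Mul1=9437184 | r0:1152,r1:9,r2:9437184,r3:8192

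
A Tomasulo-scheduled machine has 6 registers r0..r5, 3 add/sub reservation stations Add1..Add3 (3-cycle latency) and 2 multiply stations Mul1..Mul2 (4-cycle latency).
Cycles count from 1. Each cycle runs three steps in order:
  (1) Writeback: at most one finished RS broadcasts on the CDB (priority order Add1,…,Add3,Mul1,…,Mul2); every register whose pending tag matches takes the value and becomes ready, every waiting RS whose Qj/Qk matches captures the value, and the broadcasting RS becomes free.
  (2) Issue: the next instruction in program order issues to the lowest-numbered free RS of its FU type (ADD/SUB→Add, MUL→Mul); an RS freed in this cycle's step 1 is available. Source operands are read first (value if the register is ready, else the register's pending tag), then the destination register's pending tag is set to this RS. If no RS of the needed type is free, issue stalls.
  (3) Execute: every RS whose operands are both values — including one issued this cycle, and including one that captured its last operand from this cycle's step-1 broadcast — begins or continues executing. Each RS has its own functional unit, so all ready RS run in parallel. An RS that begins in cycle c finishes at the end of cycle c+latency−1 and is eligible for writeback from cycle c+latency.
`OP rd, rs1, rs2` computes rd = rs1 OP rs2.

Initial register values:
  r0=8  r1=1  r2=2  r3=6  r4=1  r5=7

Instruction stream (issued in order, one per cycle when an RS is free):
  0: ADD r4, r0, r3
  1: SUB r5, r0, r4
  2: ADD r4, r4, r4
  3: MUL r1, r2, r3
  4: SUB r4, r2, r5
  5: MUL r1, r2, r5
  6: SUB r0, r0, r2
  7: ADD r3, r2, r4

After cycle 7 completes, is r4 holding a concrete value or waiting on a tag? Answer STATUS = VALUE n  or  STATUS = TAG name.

STATUS = TAG Add1

  c1: issue ADD r4<-Add1  regs: r0:8,r1:1,r2:2,r3:6,r4:Add1,r5:7
  c2: issue SUB r5<-Add2  regs: r0:8,r1:1,r2:2,r3:6,r4:Add1,r5:Add2
  c3: issue ADD r4<-Add3  regs: r0:8,r1:1,r2:2,r3:6,r4:Add3,r5:Add2
  c4: CDB Add1=14; issue MUL r1<-Mul1  regs: r0:8,r1:Mul1,r2:2,r3:6,r4:Add3,r5:Add2
  c5: issue SUB r4<-Add1  regs: r0:8,r1:Mul1,r2:2,r3:6,r4:Add1,r5:Add2
  c6: issue MUL r1<-Mul2  regs: r0:8,r1:Mul2,r2:2,r3:6,r4:Add1,r5:Add2
  c7: CDB Add2=-6; issue SUB r0<-Add2  regs: r0:Add2,r1:Mul2,r2:2,r3:6,r4:Add1,r5:-6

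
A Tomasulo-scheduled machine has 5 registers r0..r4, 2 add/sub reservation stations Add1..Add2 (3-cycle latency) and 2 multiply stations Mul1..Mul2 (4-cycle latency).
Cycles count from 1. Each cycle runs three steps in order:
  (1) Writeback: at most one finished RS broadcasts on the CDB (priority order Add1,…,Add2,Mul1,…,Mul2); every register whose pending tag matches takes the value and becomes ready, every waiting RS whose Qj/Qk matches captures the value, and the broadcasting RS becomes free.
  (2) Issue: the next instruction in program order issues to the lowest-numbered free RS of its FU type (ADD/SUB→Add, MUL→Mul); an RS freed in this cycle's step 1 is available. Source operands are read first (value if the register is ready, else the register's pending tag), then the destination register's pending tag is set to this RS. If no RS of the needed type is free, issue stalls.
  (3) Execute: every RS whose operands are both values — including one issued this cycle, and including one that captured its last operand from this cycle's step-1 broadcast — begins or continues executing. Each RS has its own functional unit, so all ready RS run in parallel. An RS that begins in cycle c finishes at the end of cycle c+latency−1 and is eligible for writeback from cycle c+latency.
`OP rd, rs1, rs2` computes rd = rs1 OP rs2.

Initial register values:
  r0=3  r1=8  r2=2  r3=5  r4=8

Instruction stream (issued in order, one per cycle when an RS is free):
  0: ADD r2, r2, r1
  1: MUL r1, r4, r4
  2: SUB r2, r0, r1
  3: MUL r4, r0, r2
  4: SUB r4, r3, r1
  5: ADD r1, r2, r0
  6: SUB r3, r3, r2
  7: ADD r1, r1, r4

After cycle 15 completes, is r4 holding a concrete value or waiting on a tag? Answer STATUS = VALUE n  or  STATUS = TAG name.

STATUS = VALUE -59

c1: issue ADD r2<-Add1 | r0:3,r1:8,r2:Add1,r3:5,r4:8
c2: issue MUL r1<-Mul1 | r0:3,r1:Mul1,r2:Add1,r3:5,r4:8
c3: issue SUB r2<-Add2 | r0:3,r1:Mul1,r2:Add2,r3:5,r4:8
c4: CDB Add1=10; issue MUL r4<-Mul2 | r0:3,r1:Mul1,r2:Add2,r3:5,r4:Mul2
c5: issue SUB r4<-Add1 | r0:3,r1:Mul1,r2:Add2,r3:5,r4:Add1
c6: CDB Mul1=64; stall | r0:3,r1:64,r2:Add2,r3:5,r4:Add1
c7: stall | r0:3,r1:64,r2:Add2,r3:5,r4:Add1
c8: stall | r0:3,r1:64,r2:Add2,r3:5,r4:Add1
c9: CDB Add1=-59; issue ADD r1<-Add1 | r0:3,r1:Add1,r2:Add2,r3:5,r4:-59
c10: CDB Add2=-61; issue SUB r3<-Add2 | r0:3,r1:Add1,r2:-61,r3:Add2,r4:-59
c11: stall | r0:3,r1:Add1,r2:-61,r3:Add2,r4:-59
c12: stall | r0:3,r1:Add1,r2:-61,r3:Add2,r4:-59
c13: CDB Add1=-58; issue ADD r1<-Add1 | r0:3,r1:Add1,r2:-61,r3:Add2,r4:-59
c14: CDB Add2=66 | r0:3,r1:Add1,r2:-61,r3:66,r4:-59
c15: CDB Mul2=-183 | r0:3,r1:Add1,r2:-61,r3:66,r4:-59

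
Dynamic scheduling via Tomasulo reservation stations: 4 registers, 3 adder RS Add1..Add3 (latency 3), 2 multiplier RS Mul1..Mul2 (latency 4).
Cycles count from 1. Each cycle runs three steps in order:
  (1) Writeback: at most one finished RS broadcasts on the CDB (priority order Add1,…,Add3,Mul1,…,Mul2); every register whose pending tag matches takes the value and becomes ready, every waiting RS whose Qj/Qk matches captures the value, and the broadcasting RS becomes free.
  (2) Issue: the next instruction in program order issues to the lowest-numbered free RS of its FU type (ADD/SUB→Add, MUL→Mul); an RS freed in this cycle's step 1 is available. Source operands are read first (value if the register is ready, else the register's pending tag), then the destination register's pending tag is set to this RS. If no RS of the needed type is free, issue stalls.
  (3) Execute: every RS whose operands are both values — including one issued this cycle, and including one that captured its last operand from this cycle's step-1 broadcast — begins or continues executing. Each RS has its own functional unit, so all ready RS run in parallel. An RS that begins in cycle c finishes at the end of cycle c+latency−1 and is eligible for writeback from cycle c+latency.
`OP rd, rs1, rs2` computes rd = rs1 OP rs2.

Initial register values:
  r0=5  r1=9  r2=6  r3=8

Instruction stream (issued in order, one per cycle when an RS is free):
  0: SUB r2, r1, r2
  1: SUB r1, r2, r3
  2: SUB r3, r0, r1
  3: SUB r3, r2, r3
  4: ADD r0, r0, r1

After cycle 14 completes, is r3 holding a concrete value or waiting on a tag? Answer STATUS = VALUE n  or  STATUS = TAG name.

c1: issue SUB r2<-Add1 | r0:5,r1:9,r2:Add1,r3:8
c2: issue SUB r1<-Add2 | r0:5,r1:Add2,r2:Add1,r3:8
c3: issue SUB r3<-Add3 | r0:5,r1:Add2,r2:Add1,r3:Add3
c4: CDB Add1=3; issue SUB r3<-Add1 | r0:5,r1:Add2,r2:3,r3:Add1
c5: stall | r0:5,r1:Add2,r2:3,r3:Add1
c6: stall | r0:5,r1:Add2,r2:3,r3:Add1
c7: CDB Add2=-5; issue ADD r0<-Add2 | r0:Add2,r1:-5,r2:3,r3:Add1
c8: - | r0:Add2,r1:-5,r2:3,r3:Add1
c9: - | r0:Add2,r1:-5,r2:3,r3:Add1
c10: CDB Add2=0 | r0:0,r1:-5,r2:3,r3:Add1
c11: CDB Add3=10 | r0:0,r1:-5,r2:3,r3:Add1
c12: - | r0:0,r1:-5,r2:3,r3:Add1
c13: - | r0:0,r1:-5,r2:3,r3:Add1
c14: CDB Add1=-7 | r0:0,r1:-5,r2:3,r3:-7

STATUS = VALUE -7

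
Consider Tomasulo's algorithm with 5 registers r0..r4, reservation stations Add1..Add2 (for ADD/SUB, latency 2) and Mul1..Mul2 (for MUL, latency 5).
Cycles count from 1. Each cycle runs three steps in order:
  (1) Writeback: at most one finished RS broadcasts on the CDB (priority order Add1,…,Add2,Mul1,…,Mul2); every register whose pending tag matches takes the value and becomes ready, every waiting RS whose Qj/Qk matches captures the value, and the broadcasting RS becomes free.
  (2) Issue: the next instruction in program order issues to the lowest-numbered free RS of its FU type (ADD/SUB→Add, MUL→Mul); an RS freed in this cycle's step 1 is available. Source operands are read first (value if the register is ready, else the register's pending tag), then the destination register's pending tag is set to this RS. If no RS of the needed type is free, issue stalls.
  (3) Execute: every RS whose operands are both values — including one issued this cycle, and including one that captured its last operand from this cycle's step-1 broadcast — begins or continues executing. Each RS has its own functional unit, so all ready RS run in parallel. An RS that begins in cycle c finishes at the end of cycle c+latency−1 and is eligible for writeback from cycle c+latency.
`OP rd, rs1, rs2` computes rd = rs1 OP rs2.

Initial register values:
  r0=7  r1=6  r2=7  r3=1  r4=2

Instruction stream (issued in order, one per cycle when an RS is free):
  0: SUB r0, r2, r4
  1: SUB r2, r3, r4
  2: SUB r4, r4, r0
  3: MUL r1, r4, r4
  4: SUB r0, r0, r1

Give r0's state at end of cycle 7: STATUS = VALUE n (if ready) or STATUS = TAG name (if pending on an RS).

cycle 1: issue SUB r0<-Add1 // r0:Add1,r1:6,r2:7,r3:1,r4:2
cycle 2: issue SUB r2<-Add2 // r0:Add1,r1:6,r2:Add2,r3:1,r4:2
cycle 3: CDB Add1=5; issue SUB r4<-Add1 // r0:5,r1:6,r2:Add2,r3:1,r4:Add1
cycle 4: CDB Add2=-1; issue MUL r1<-Mul1 // r0:5,r1:Mul1,r2:-1,r3:1,r4:Add1
cycle 5: CDB Add1=-3; issue SUB r0<-Add1 // r0:Add1,r1:Mul1,r2:-1,r3:1,r4:-3
cycle 6: - // r0:Add1,r1:Mul1,r2:-1,r3:1,r4:-3
cycle 7: - // r0:Add1,r1:Mul1,r2:-1,r3:1,r4:-3

STATUS = TAG Add1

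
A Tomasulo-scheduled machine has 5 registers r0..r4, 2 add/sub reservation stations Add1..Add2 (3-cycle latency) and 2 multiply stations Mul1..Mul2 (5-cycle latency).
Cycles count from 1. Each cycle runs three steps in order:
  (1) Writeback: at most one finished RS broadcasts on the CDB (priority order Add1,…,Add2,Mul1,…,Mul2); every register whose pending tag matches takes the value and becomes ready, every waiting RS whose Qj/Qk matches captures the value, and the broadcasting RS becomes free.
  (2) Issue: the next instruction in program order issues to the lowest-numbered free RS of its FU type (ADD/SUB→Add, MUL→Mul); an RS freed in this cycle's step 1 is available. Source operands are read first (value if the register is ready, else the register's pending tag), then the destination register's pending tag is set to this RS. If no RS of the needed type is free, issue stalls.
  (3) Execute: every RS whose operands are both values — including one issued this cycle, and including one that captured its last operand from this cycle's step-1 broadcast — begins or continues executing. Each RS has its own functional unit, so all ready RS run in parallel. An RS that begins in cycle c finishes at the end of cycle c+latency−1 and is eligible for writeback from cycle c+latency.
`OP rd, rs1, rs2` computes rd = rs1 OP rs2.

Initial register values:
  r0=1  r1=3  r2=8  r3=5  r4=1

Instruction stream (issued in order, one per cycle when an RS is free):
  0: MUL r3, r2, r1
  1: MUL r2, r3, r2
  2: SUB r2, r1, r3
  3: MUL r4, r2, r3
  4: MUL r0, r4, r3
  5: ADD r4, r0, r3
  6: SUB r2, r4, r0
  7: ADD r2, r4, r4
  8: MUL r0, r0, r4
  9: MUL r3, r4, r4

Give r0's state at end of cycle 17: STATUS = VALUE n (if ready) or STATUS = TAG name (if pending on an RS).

STATUS = TAG Mul2

  c1: issue MUL r3<-Mul1  regs: r0:1,r1:3,r2:8,r3:Mul1,r4:1
  c2: issue MUL r2<-Mul2  regs: r0:1,r1:3,r2:Mul2,r3:Mul1,r4:1
  c3: issue SUB r2<-Add1  regs: r0:1,r1:3,r2:Add1,r3:Mul1,r4:1
  c4: stall  regs: r0:1,r1:3,r2:Add1,r3:Mul1,r4:1
  c5: stall  regs: r0:1,r1:3,r2:Add1,r3:Mul1,r4:1
  c6: CDB Mul1=24; issue MUL r4<-Mul1  regs: r0:1,r1:3,r2:Add1,r3:24,r4:Mul1
  c7: stall  regs: r0:1,r1:3,r2:Add1,r3:24,r4:Mul1
  c8: stall  regs: r0:1,r1:3,r2:Add1,r3:24,r4:Mul1
  c9: CDB Add1=-21; stall  regs: r0:1,r1:3,r2:-21,r3:24,r4:Mul1
  c10: stall  regs: r0:1,r1:3,r2:-21,r3:24,r4:Mul1
  c11: CDB Mul2=192; issue MUL r0<-Mul2  regs: r0:Mul2,r1:3,r2:-21,r3:24,r4:Mul1
  c12: issue ADD r4<-Add1  regs: r0:Mul2,r1:3,r2:-21,r3:24,r4:Add1
  c13: issue SUB r2<-Add2  regs: r0:Mul2,r1:3,r2:Add2,r3:24,r4:Add1
  c14: CDB Mul1=-504; stall  regs: r0:Mul2,r1:3,r2:Add2,r3:24,r4:Add1
  c15: stall  regs: r0:Mul2,r1:3,r2:Add2,r3:24,r4:Add1
  c16: stall  regs: r0:Mul2,r1:3,r2:Add2,r3:24,r4:Add1
  c17: stall  regs: r0:Mul2,r1:3,r2:Add2,r3:24,r4:Add1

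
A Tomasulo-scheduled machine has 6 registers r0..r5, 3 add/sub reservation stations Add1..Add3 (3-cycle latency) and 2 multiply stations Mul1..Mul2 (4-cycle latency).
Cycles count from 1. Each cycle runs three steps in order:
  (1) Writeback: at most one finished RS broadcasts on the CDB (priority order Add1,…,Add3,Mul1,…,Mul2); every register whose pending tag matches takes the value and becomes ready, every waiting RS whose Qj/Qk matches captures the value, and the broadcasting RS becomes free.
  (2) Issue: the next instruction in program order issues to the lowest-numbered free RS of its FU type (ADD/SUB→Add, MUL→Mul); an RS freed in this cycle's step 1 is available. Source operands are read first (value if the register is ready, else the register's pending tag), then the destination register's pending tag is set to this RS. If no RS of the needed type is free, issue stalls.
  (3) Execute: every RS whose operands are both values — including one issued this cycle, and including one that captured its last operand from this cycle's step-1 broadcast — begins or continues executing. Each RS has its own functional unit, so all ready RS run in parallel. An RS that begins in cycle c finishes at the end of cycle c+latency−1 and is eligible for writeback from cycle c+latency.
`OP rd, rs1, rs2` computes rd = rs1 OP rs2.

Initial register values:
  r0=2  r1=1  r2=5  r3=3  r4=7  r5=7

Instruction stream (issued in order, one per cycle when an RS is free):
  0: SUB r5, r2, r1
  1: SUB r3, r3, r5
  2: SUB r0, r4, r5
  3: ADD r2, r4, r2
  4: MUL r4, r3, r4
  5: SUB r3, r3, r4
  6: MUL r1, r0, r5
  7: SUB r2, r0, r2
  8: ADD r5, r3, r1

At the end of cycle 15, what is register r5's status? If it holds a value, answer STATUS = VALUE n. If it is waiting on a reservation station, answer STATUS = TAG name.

STATUS = TAG Add3

cycle 1: issue SUB r5<-Add1 // r0:2,r1:1,r2:5,r3:3,r4:7,r5:Add1
cycle 2: issue SUB r3<-Add2 // r0:2,r1:1,r2:5,r3:Add2,r4:7,r5:Add1
cycle 3: issue SUB r0<-Add3 // r0:Add3,r1:1,r2:5,r3:Add2,r4:7,r5:Add1
cycle 4: CDB Add1=4; issue ADD r2<-Add1 // r0:Add3,r1:1,r2:Add1,r3:Add2,r4:7,r5:4
cycle 5: issue MUL r4<-Mul1 // r0:Add3,r1:1,r2:Add1,r3:Add2,r4:Mul1,r5:4
cycle 6: stall // r0:Add3,r1:1,r2:Add1,r3:Add2,r4:Mul1,r5:4
cycle 7: CDB Add1=12; issue SUB r3<-Add1 // r0:Add3,r1:1,r2:12,r3:Add1,r4:Mul1,r5:4
cycle 8: CDB Add2=-1; issue MUL r1<-Mul2 // r0:Add3,r1:Mul2,r2:12,r3:Add1,r4:Mul1,r5:4
cycle 9: CDB Add3=3; issue SUB r2<-Add2 // r0:3,r1:Mul2,r2:Add2,r3:Add1,r4:Mul1,r5:4
cycle 10: issue ADD r5<-Add3 // r0:3,r1:Mul2,r2:Add2,r3:Add1,r4:Mul1,r5:Add3
cycle 11: - // r0:3,r1:Mul2,r2:Add2,r3:Add1,r4:Mul1,r5:Add3
cycle 12: CDB Add2=-9 // r0:3,r1:Mul2,r2:-9,r3:Add1,r4:Mul1,r5:Add3
cycle 13: CDB Mul1=-7 // r0:3,r1:Mul2,r2:-9,r3:Add1,r4:-7,r5:Add3
cycle 14: CDB Mul2=12 // r0:3,r1:12,r2:-9,r3:Add1,r4:-7,r5:Add3
cycle 15: - // r0:3,r1:12,r2:-9,r3:Add1,r4:-7,r5:Add3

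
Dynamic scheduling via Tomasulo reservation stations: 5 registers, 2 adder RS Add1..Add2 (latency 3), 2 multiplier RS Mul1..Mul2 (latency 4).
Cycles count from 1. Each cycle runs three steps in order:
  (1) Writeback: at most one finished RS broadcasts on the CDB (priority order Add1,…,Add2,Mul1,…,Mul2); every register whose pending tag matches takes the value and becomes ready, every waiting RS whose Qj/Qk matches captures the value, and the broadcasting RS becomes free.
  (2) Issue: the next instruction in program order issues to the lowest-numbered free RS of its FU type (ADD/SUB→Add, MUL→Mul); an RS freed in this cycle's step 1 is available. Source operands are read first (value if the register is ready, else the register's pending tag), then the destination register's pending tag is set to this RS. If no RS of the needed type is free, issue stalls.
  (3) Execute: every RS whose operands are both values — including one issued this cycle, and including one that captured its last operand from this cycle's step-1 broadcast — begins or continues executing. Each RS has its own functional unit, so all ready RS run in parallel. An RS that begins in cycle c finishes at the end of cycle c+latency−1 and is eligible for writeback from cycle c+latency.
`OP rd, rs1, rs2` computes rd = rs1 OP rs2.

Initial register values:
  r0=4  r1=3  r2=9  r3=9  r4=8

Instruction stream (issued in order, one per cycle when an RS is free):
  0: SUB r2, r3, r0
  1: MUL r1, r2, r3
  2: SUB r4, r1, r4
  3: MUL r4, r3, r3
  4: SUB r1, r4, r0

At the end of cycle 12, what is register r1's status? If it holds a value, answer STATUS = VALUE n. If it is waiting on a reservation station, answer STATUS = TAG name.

STATUS = VALUE 77

  c1: issue SUB r2<-Add1  regs: r0:4,r1:3,r2:Add1,r3:9,r4:8
  c2: issue MUL r1<-Mul1  regs: r0:4,r1:Mul1,r2:Add1,r3:9,r4:8
  c3: issue SUB r4<-Add2  regs: r0:4,r1:Mul1,r2:Add1,r3:9,r4:Add2
  c4: CDB Add1=5; issue MUL r4<-Mul2  regs: r0:4,r1:Mul1,r2:5,r3:9,r4:Mul2
  c5: issue SUB r1<-Add1  regs: r0:4,r1:Add1,r2:5,r3:9,r4:Mul2
  c6: -  regs: r0:4,r1:Add1,r2:5,r3:9,r4:Mul2
  c7: -  regs: r0:4,r1:Add1,r2:5,r3:9,r4:Mul2
  c8: CDB Mul1=45  regs: r0:4,r1:Add1,r2:5,r3:9,r4:Mul2
  c9: CDB Mul2=81  regs: r0:4,r1:Add1,r2:5,r3:9,r4:81
  c10: -  regs: r0:4,r1:Add1,r2:5,r3:9,r4:81
  c11: CDB Add2=37  regs: r0:4,r1:Add1,r2:5,r3:9,r4:81
  c12: CDB Add1=77  regs: r0:4,r1:77,r2:5,r3:9,r4:81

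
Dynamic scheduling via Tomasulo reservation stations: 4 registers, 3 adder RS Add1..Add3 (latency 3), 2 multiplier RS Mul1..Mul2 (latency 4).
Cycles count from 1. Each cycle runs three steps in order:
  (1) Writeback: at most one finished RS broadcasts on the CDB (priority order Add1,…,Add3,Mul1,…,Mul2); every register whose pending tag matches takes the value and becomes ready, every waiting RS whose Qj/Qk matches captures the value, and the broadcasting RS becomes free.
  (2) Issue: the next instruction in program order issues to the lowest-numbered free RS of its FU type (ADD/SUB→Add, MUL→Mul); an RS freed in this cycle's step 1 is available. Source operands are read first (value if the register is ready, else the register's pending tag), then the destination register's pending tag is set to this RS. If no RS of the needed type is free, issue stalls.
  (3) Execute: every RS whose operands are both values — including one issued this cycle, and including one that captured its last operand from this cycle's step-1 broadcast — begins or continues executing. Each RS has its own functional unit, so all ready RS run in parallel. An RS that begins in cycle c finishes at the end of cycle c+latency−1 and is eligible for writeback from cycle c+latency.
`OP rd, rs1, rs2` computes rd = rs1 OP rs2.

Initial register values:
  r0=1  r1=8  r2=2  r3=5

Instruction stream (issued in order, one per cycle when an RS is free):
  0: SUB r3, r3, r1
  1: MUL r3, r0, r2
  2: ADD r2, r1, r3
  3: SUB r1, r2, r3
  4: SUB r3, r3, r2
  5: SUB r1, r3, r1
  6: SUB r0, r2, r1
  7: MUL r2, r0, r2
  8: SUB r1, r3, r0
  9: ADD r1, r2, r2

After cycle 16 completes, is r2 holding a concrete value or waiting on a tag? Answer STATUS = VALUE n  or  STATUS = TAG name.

STATUS = TAG Mul1

cycle 1: issue SUB r3<-Add1 // r0:1,r1:8,r2:2,r3:Add1
cycle 2: issue MUL r3<-Mul1 // r0:1,r1:8,r2:2,r3:Mul1
cycle 3: issue ADD r2<-Add2 // r0:1,r1:8,r2:Add2,r3:Mul1
cycle 4: CDB Add1=-3; issue SUB r1<-Add1 // r0:1,r1:Add1,r2:Add2,r3:Mul1
cycle 5: issue SUB r3<-Add3 // r0:1,r1:Add1,r2:Add2,r3:Add3
cycle 6: CDB Mul1=2; stall // r0:1,r1:Add1,r2:Add2,r3:Add3
cycle 7: stall // r0:1,r1:Add1,r2:Add2,r3:Add3
cycle 8: stall // r0:1,r1:Add1,r2:Add2,r3:Add3
cycle 9: CDB Add2=10; issue SUB r1<-Add2 // r0:1,r1:Add2,r2:10,r3:Add3
cycle 10: stall // r0:1,r1:Add2,r2:10,r3:Add3
cycle 11: stall // r0:1,r1:Add2,r2:10,r3:Add3
cycle 12: CDB Add1=8; issue SUB r0<-Add1 // r0:Add1,r1:Add2,r2:10,r3:Add3
cycle 13: CDB Add3=-8; issue MUL r2<-Mul1 // r0:Add1,r1:Add2,r2:Mul1,r3:-8
cycle 14: issue SUB r1<-Add3 // r0:Add1,r1:Add3,r2:Mul1,r3:-8
cycle 15: stall // r0:Add1,r1:Add3,r2:Mul1,r3:-8
cycle 16: CDB Add2=-16; issue ADD r1<-Add2 // r0:Add1,r1:Add2,r2:Mul1,r3:-8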